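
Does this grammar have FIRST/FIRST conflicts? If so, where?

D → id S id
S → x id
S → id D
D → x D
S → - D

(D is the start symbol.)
No FIRST/FIRST conflicts.

Productions for D:
  D → id S id: FIRST = { 'id' }
  D → x D: FIRST = { 'x' }
Productions for S:
  S → x id: FIRST = { 'x' }
  S → id D: FIRST = { 'id' }
  S → - D: FIRST = { '-' }

All alternatives of each non-terminal have pairwise disjoint FIRST sets.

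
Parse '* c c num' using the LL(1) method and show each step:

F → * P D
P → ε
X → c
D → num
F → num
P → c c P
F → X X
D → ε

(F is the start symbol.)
LL(1) parsing maintains a stack (initially the start symbol over $) and the input. At each step: if the stack top is a terminal, match it against the current input token; if it is a non-terminal N, replace it with the RHS of M[N, lookahead] (the unique production whose predict set contains the lookahead).

Stack is shown with the top on the left.

Stack      Input        Action
------------------------------
F $        * c c num $  output F → * P D
* P D $    * c c num $  match '*'
P D $      c c num $    output P → c c P
c c P D $  c c num $    match 'c'
c P D $    c num $      match 'c'
P D $      num $        output P → ε
D $        num $        output D → num
num $      num $        match 'num'
$          $            accept

The string is accepted.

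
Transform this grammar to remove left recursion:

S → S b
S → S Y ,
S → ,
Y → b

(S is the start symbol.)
S is directly left-recursive. The standard transformation for
  A → A α₁ | ... | A α_m | β₁ | ... | β_n
is
  A  → β₁ A' | ... | β_n A'
  A' → α₁ A' | ... | α_m A' | ε

S → , becomes S → , S'
S → S b becomes S' → b S'
S → S Y , becomes S' → Y , S'
Add S' → ε

Productions for other non-terminals are unchanged:
  Y → b

Resulting grammar:
S → , S'
S' → b S'
S' → Y , S'
S' → ε
Y → b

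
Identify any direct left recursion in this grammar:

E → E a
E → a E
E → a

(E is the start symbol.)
Direct left recursion occurs when N → N α for some non-terminal N (the right-hand side begins with the left-hand side itself).

E → E a: LEFT RECURSIVE (starts with E)
E → a E: starts with a
E → a: starts with a

The grammar has direct left recursion on: E.

Answer: Yes, E is left-recursive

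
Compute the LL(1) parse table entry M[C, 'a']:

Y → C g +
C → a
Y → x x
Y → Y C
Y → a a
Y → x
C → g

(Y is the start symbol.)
C → a

To find M[C, 'a'], we find productions for C where 'a' is in the predict set (PREDICT(N → α) = (FIRST(α) \ {ε}) ∪ (FOLLOW(N) if α ⇒* ε)).

C → a: PREDICT = { 'a' }
  'a' is in predict set, so this production goes in M[C, 'a']
C → g: PREDICT = { 'g' }

M[C, 'a'] = C → a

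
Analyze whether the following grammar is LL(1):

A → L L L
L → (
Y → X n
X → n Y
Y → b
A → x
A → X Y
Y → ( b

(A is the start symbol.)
A grammar is LL(1) if for each non-terminal N with multiple productions, the predict sets of those productions are pairwise disjoint, where PREDICT(N → α) = (FIRST(α) \ {ε}) ∪ (FOLLOW(N) if α ⇒* ε).

Relevant sets:
  FIRST(L) = { '(' }
  FIRST(X) = { 'n' }

For A:
  PREDICT(A → L L L) = { '(' }
  PREDICT(A → x) = { 'x' }
  PREDICT(A → X Y) = { 'n' }
For Y:
  PREDICT(Y → X n) = { 'n' }
  PREDICT(Y → b) = { 'b' }
  PREDICT(Y → '(' b) = { '(' }
L, X have a single production, so nothing to check there.

All predict sets are disjoint. The grammar IS LL(1).

Answer: Yes, the grammar is LL(1).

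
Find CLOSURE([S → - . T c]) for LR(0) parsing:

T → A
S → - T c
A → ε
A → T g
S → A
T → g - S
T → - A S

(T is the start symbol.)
{ [A → . T g], [A → .], [S → - . T c], [T → . - A S], [T → . A], [T → . g - S] }

Start with: [S → - . T c]
  [S → - . T c] has the dot before T: add [T → . A], [T → . g - S], [T → . - A S]
  [T → . A] has the dot before A: add [A → .], [A → . T g]
No further items can be added.

CLOSURE = { [A → . T g], [A → .], [S → - . T c], [T → . - A S], [T → . A], [T → . g - S] }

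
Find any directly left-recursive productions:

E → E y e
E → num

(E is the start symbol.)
Yes, E is left-recursive

Direct left recursion occurs when N → N α for some non-terminal N (the right-hand side begins with the left-hand side itself).

E → E y e: LEFT RECURSIVE (starts with E)
E → num: starts with num

The grammar has direct left recursion on: E.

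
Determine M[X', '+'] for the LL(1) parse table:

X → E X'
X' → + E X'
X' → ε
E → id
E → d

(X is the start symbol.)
To find M[X', '+'], we find productions for X' where '+' is in the predict set (PREDICT(N → α) = (FIRST(α) \ {ε}) ∪ (FOLLOW(N) if α ⇒* ε)).

Relevant sets:
  FOLLOW(X') = { $ }

X' → + E X': PREDICT = { '+' }
  '+' is in predict set, so this production goes in M[X', '+']
X' → ε: PREDICT = { $ }

M[X', '+'] = X' → + E X'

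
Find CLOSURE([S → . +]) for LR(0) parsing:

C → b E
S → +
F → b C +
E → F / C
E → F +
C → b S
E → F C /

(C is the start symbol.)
Start with: [S → . +]
The dot precedes the terminal '+', so nothing is added.

CLOSURE = { [S → . +] }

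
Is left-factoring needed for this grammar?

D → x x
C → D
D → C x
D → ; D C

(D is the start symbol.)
No, left-factoring is not needed

Left-factoring is needed when two productions for the same non-terminal
share a common prefix on the right-hand side.

Productions for D:
  D → x x
  D → C x
  D → ; D C

No common prefixes found.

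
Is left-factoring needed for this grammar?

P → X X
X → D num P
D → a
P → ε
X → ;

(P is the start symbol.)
No, left-factoring is not needed

Left-factoring is needed when two productions for the same non-terminal
share a common prefix on the right-hand side.

Productions for P:
  P → X X
  P → ε
Productions for X:
  X → D num P
  X → ;

No common prefixes found.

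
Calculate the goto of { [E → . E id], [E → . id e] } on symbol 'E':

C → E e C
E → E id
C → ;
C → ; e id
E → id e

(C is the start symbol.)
{ [E → E . id] }

GOTO(I, 'E') = CLOSURE({ [A → αX.β] : [A → α.Xβ] ∈ I, X = 'E' })

Items with dot before 'E', with the dot advanced:
  [E → . E id] → [E → E . id]
Closure adds nothing (no advanced item has the dot before a non-terminal).

GOTO = { [E → E . id] }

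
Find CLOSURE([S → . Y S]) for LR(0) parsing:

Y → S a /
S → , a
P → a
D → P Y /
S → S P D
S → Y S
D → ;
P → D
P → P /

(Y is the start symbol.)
{ [S → . , a], [S → . S P D], [S → . Y S], [Y → . S a /] }

To compute CLOSURE, for each item [A → α.Bβ] where B is a non-terminal, add [B → .γ] for all productions B → γ; repeat for the newly added items until nothing changes.

Start with: [S → . Y S]
  [S → . Y S] has the dot before Y: add [Y → . S a /]
  [Y → . S a /] has the dot before S: add [S → . , a], [S → . S P D]
No further items can be added.

CLOSURE = { [S → . , a], [S → . S P D], [S → . Y S], [Y → . S a /] }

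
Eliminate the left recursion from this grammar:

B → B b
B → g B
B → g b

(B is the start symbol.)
B → g B B'
B → g b B'
B' → b B'
B' → ε

B is directly left-recursive. The standard transformation for
  A → A α₁ | ... | A α_m | β₁ | ... | β_n
is
  A  → β₁ A' | ... | β_n A'
  A' → α₁ A' | ... | α_m A' | ε

B → g B becomes B → g B B'
B → g b becomes B → g b B'
B → B b becomes B' → b B'
Add B' → ε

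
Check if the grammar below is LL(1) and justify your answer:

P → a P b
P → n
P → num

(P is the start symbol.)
For P:
  PREDICT(P → a P b) = { 'a' }
  PREDICT(P → n) = { 'n' }
  PREDICT(P → num) = { 'num' }

All predict sets are disjoint. The grammar IS LL(1).

Answer: Yes, the grammar is LL(1).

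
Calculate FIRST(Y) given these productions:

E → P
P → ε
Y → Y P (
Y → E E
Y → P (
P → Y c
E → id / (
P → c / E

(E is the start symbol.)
{ '(', 'c', 'id', ε }

To compute FIRST(Y), examine every production with Y on the left-hand side, reading each right-hand side left to right until a non-nullable symbol is reached.

FIRST sets of the other non-terminals involved (by the same procedure, iterated to a fixed point):
  FIRST(P) = { '(', 'c', 'id', ε }
  FIRST(E) = { '(', 'c', 'id', ε }

From Y → Y P (:
  - Y is the symbol being defined: contributes nothing new
    Y is nullable, so continue to the next symbol
  - P is a non-terminal: add FIRST(P) \ {ε} = { '(', 'c', 'id' }
    P is nullable, so continue to the next symbol
  - '(' is a terminal: add '(' and stop
From Y → E E:
  - E is a non-terminal: add FIRST(E) \ {ε} = { '(', 'c', 'id' }
    E is nullable, so continue to the next symbol
  - E is a non-terminal: add FIRST(E) \ {ε} = { '(', 'c', 'id' }
    E is nullable and nothing follows, so the whole right-hand side can vanish: ε ∈ FIRST(Y)
From Y → P (:
  - P is a non-terminal: add FIRST(P) \ {ε} = { '(', 'c', 'id' }
    P is nullable, so continue to the next symbol
  - '(' is a terminal: add '(' and stop

Collecting: FIRST(Y) = { '(', 'c', 'id', ε }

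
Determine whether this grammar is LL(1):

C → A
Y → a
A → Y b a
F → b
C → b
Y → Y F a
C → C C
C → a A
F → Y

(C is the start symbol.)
No. Predict set conflict for C: { 'a' }

A grammar is LL(1) if for each non-terminal N with multiple productions, the predict sets of those productions are pairwise disjoint, where PREDICT(N → α) = (FIRST(α) \ {ε}) ∪ (FOLLOW(N) if α ⇒* ε).

Relevant sets:
  FIRST(A) = { 'a' }
  FIRST(C) = { 'a', 'b' }
  FIRST(Y) = { 'a' }

For C:
  PREDICT(C → A) = { 'a' }
  PREDICT(C → b) = { 'b' }
  PREDICT(C → C C) = { 'a', 'b' }
  PREDICT(C → a A) = { 'a' }
For Y:
  PREDICT(Y → a) = { 'a' }
  PREDICT(Y → Y F a) = { 'a' }
For F:
  PREDICT(F → b) = { 'b' }
  PREDICT(F → Y) = { 'a' }
A has a single production, so nothing to check there.

Conflict found: Predict set conflict for C: { 'a' }
The grammar is NOT LL(1).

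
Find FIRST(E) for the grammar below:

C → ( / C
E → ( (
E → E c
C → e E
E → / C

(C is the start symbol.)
To compute FIRST(E), examine every production with E on the left-hand side, reading each right-hand side left to right until a non-nullable symbol is reached.

From E → ( (:
  - '(' is a terminal: add '(' and stop
From E → E c:
  - E is the symbol being defined: contributes nothing new
    E is not nullable, so stop
From E → / C:
  - '/' is a terminal: add '/' and stop

Collecting: FIRST(E) = { '(', '/' }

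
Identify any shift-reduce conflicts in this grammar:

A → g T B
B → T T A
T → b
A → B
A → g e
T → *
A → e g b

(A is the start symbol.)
No shift-reduce conflicts

Augment with A' → A and build the canonical LR(0) collection (I0 = CLOSURE({[A' → . A]}), then GOTO on every symbol after a dot until no new states appear). It has 15 states:
  I0: { [A → . B], [A → . e g b], [A → . g T B], [A → . g e], [A' → . A], [B → . T T A], [T → . *], [T → . b] }  — shift
  I1: { [T → * .] }  — reduce
  I2: { [A' → A .] }  — accept
  I3: { [A → B .] }  — reduce
  I4: { [B → T . T A], [T → . *], [T → . b] }  — shift
  I5: { [T → b .] }  — reduce
  I6: { [A → e . g b] }  — shift
  I7: { [A → g . T B], [A → g . e], [T → . *], [T → . b] }  — shift
  I8: { [A → g T . B], [B → . T T A], [T → . *], [T → . b] }  — shift
  I9: { [A → g e .] }  — reduce
  I10: { [A → g T B .] }  — reduce
  I11: { [A → e g . b] }  — shift
  I12: { [A → e g b .] }  — reduce
  I13: { [A → . B], [A → . e g b], [A → . g T B], [A → . g e], [B → . T T A], [B → T T . A], [T → . *], [T → . b] }  — shift
  I14: { [B → T T A .] }  — reduce

No state contains both a complete item and a shift item.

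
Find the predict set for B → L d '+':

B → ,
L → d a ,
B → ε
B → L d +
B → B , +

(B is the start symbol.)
PREDICT(B → L d '+') = (FIRST(RHS) \ {ε}) ∪ (FOLLOW(B) if ε ∈ FIRST(RHS), i.e. RHS ⇒* ε)
FIRST(L) = { 'd' }
FIRST(L d '+') = { 'd' }
ε ∉ FIRST(L d '+'), so FOLLOW(B) is not added.
PREDICT(B → L d '+') = { 'd' }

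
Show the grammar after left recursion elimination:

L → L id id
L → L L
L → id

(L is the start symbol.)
L is directly left-recursive. The standard transformation for
  A → A α₁ | ... | A α_m | β₁ | ... | β_n
is
  A  → β₁ A' | ... | β_n A'
  A' → α₁ A' | ... | α_m A' | ε

L → id becomes L → id L'
L → L id id becomes L' → id id L'
L → L L becomes L' → L L'
Add L' → ε

Resulting grammar:
L → id L'
L' → id id L'
L' → L L'
L' → ε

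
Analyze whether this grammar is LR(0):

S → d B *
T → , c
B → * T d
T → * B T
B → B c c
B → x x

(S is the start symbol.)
A grammar is LR(0) if no state in the canonical LR(0) collection has:
  - both a shift item (dot before a terminal) and a complete item (shift-reduce conflict), or
  - two or more complete items (reduce-reduce conflict; the accept item [S' → S .] counts as a complete item here).

Augment with S' → S and build the canonical LR(0) collection (I0 = CLOSURE({[S' → . S]}), then GOTO on every symbol after a dot until no new states appear). It has 17 states:
  I0: { [S → . d B *], [S' → . S] }  — shift
  I1: { [S' → S .] }  — accept
  I2: { [B → . * T d], [B → . B c c], [B → . x x], [S → d . B *] }  — shift
  I3: { [B → * . T d], [T → . * B T], [T → . , c] }  — shift
  I4: { [B → B . c c], [S → d B . *] }  — shift
  I5: { [B → x . x] }  — shift
  I6: { [B → x x .] }  — reduce
  I7: { [S → d B * .] }  — reduce
  I8: { [B → B c . c] }  — shift
  I9: { [B → B c c .] }  — reduce
  I10: { [B → . * T d], [B → . B c c], [B → . x x], [T → * . B T] }  — shift
  I11: { [T → , . c] }  — shift
  I12: { [B → * T . d] }  — shift
  I13: { [B → * T d .] }  — reduce
  I14: { [T → , c .] }  — reduce
  I15: { [B → B . c c], [T → * B . T], [T → . * B T], [T → . , c] }  — shift
  I16: { [T → * B T .] }  — reduce

Every state is either a pure shift/goto state or contains exactly one complete item and nothing to shift — no conflicts. The grammar is LR(0).

Answer: Yes, the grammar is LR(0)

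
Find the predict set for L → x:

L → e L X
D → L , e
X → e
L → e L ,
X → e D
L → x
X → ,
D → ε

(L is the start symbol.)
{ 'x' }

PREDICT(L → x) = (FIRST(RHS) \ {ε}) ∪ (FOLLOW(L) if ε ∈ FIRST(RHS), i.e. RHS ⇒* ε)
FIRST(x) = { 'x' }
ε ∉ FIRST(x), so FOLLOW(L) is not added.
PREDICT(L → x) = { 'x' }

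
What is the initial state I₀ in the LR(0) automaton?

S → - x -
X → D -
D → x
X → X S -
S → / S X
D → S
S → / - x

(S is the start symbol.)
{ [S → . - x -], [S → . / - x], [S → . / S X], [S' → . S] }

First, augment the grammar with S' → S
I₀ = CLOSURE({ [S' → . S] }):
  [S' → . S] has the dot before S: add [S → . - x -], [S → . / S X], [S → . / - x]
No further items can be added.

I₀ = { [S → . - x -], [S → . / - x], [S → . / S X], [S' → . S] }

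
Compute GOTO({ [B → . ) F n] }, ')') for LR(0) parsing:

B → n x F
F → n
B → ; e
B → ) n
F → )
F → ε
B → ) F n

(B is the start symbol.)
GOTO(I, ')') = CLOSURE({ [A → αX.β] : [A → α.Xβ] ∈ I, X = ')' })

Items with dot before ')', with the dot advanced:
  [B → . ) F n] → [B → ) . F n]
Closure of the advanced items:
  [B → ) . F n] has the dot before F: add [F → . n], [F → . )], [F → .]

GOTO = { [B → ) . F n], [F → . )], [F → . n], [F → .] }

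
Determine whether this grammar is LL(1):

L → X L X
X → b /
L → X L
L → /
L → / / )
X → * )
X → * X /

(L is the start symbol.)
Relevant sets:
  FIRST(X) = { '*', 'b' }

For L:
  PREDICT(L → X L X) = { '*', 'b' }
  PREDICT(L → X L) = { '*', 'b' }
  PREDICT(L → '/') = { '/' }
  PREDICT(L → '/' '/' ')') = { '/' }
For X:
  PREDICT(X → b '/') = { 'b' }
  PREDICT(X → '*' ')') = { '*' }
  PREDICT(X → '*' X '/') = { '*' }

Conflict found: Predict set conflict for L: { '*', 'b' }
The grammar is NOT LL(1).

Answer: No. Predict set conflict for L: { '*', 'b' }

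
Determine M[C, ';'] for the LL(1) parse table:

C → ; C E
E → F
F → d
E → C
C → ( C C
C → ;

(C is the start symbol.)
C → ; C E, C → ;

To find M[C, ';'], we find productions for C where ';' is in the predict set (PREDICT(N → α) = (FIRST(α) \ {ε}) ∪ (FOLLOW(N) if α ⇒* ε)).

C → ; C E: PREDICT = { ';' }
  ';' is in predict set, so this production goes in M[C, ';']
C → ( C C: PREDICT = { '(' }
C → ;: PREDICT = { ';' }
  ';' is in predict set, so this production goes in M[C, ';']

M[C, ';'] = C → ; C E, C → ;  (a multiply-defined cell — the grammar is not LL(1))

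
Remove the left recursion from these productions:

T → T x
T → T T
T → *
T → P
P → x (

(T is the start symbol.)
T is directly left-recursive. The standard transformation for
  A → A α₁ | ... | A α_m | β₁ | ... | β_n
is
  A  → β₁ A' | ... | β_n A'
  A' → α₁ A' | ... | α_m A' | ε

T → * becomes T → * T'
T → P becomes T → P T'
T → T x becomes T' → x T'
T → T T becomes T' → T T'
Add T' → ε

Productions for other non-terminals are unchanged:
  P → x (

Resulting grammar:
T → * T'
T → P T'
T' → x T'
T' → T T'
T' → ε
P → x (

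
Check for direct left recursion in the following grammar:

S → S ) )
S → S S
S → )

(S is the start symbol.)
Direct left recursion occurs when N → N α for some non-terminal N (the right-hand side begins with the left-hand side itself).

S → S ) ): LEFT RECURSIVE (starts with S)
S → S S: LEFT RECURSIVE (starts with S)
S → ): starts with ')'

The grammar has direct left recursion on: S.

Answer: Yes, S is left-recursive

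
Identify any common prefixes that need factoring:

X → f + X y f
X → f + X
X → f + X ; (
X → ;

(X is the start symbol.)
Yes, X has productions with common prefix 'f + X'

Left-factoring is needed when two productions for the same non-terminal
share a common prefix on the right-hand side.

Productions for X:
  X → f + X y f
  X → f + X
  X → f + X ; (
  X → ;

Found common prefix 'f + X' in productions for X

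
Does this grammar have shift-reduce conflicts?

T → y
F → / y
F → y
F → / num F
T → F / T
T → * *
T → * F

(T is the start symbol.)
No shift-reduce conflicts

Augment with T' → T and build the canonical LR(0) collection (I0 = CLOSURE({[T' → . T]}), then GOTO on every symbol after a dot until no new states appear). It has 14 states:
  I0: { [F → . / num F], [F → . / y], [F → . y], [T → . * *], [T → . * F], [T → . F / T], [T → . y], [T' → . T] }  — shift
  I1: { [F → . / num F], [F → . / y], [F → . y], [T → * . *], [T → * . F] }  — shift
  I2: { [F → / . num F], [F → / . y] }  — shift
  I3: { [T → F . / T] }  — shift
  I4: { [T' → T .] }  — accept
  I5: { [F → y .], [T → y .] }  — 2 reduces
  I6: { [F → . / num F], [F → . / y], [F → . y], [T → . * *], [T → . * F], [T → . F / T], [T → . y], [T → F / . T] }  — shift
  I7: { [T → F / T .] }  — reduce
  I8: { [F → . / num F], [F → . / y], [F → . y], [F → / num . F] }  — shift
  I9: { [F → / y .] }  — reduce
  I10: { [F → / num F .] }  — reduce
  I11: { [F → y .] }  — reduce
  I12: { [T → * * .] }  — reduce
  I13: { [T → * F .] }  — reduce

No state contains both a complete item and a shift item.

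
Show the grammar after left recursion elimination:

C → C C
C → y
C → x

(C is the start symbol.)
C → y C'
C → x C'
C' → C C'
C' → ε

C is directly left-recursive. The standard transformation for
  A → A α₁ | ... | A α_m | β₁ | ... | β_n
is
  A  → β₁ A' | ... | β_n A'
  A' → α₁ A' | ... | α_m A' | ε

C → y becomes C → y C'
C → x becomes C → x C'
C → C C becomes C' → C C'
Add C' → ε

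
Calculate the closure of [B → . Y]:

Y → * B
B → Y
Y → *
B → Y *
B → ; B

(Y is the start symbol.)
{ [B → . Y], [Y → . * B], [Y → . *] }

Start with: [B → . Y]
  [B → . Y] has the dot before Y: add [Y → . * B], [Y → . *]
No further items can be added.

CLOSURE = { [B → . Y], [Y → . * B], [Y → . *] }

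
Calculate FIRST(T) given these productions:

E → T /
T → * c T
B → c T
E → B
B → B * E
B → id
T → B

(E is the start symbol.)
{ '*', 'c', 'id' }

To compute FIRST(T), examine every production with T on the left-hand side, reading each right-hand side left to right until a non-nullable symbol is reached.

FIRST sets of the other non-terminals involved (by the same procedure, iterated to a fixed point):
  FIRST(B) = { 'c', 'id' }

From T → * c T:
  - '*' is a terminal: add '*' and stop
From T → B:
  - B is a non-terminal: add FIRST(B) \ {ε} = { 'c', 'id' }
    B is not nullable, so stop

Collecting: FIRST(T) = { '*', 'c', 'id' }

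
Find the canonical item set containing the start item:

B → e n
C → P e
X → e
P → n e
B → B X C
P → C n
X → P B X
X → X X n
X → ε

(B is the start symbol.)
{ [B → . B X C], [B → . e n], [B' → . B] }

First, augment the grammar with B' → B
I₀ = CLOSURE({ [B' → . B] }):
  [B' → . B] has the dot before B: add [B → . e n], [B → . B X C]
No further items can be added.

I₀ = { [B → . B X C], [B → . e n], [B' → . B] }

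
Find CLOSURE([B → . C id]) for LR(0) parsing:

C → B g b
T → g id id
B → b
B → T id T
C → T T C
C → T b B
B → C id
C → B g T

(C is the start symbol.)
{ [B → . C id], [B → . T id T], [B → . b], [C → . B g T], [C → . B g b], [C → . T T C], [C → . T b B], [T → . g id id] }

To compute CLOSURE, for each item [A → α.Bβ] where B is a non-terminal, add [B → .γ] for all productions B → γ; repeat for the newly added items until nothing changes.

Start with: [B → . C id]
  [B → . C id] has the dot before C: add [C → . B g b], [C → . T T C], [C → . T b B], [C → . B g T]
  [C → . B g b] has the dot before B: add [B → . b], [B → . T id T]
  [C → . T T C] has the dot before T: add [T → . g id id]
No further items can be added.

CLOSURE = { [B → . C id], [B → . T id T], [B → . b], [C → . B g T], [C → . B g b], [C → . T T C], [C → . T b B], [T → . g id id] }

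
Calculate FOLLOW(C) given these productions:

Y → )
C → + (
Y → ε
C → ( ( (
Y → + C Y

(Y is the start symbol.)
{ $, ')', '+' }

To compute FOLLOW(C), find every occurrence of C on a right-hand side N → α C β: add FIRST(β) \ {ε}, and if β is empty or nullable also add FOLLOW(N). Iterate to a fixed point.

In Y → + C Y: C is followed by Y, add FIRST(Y) \ {ε} = { ')', '+' }
  Y is nullable, so also add FOLLOW(Y)

The FOLLOW sets referred to above (computed the same way, to a fixed point):
  FOLLOW(Y) = { $ }

Taking the union: FOLLOW(C) = { $, ')', '+' }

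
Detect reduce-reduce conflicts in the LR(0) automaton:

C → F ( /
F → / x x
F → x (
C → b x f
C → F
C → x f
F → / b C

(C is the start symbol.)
No reduce-reduce conflicts

Augment with C' → C and build the canonical LR(0) collection (I0 = CLOSURE({[C' → . C]}), then GOTO on every symbol after a dot until no new states appear). It has 16 states:
  I0: { [C → . F ( /], [C → . F], [C → . b x f], [C → . x f], [C' → . C], [F → . / b C], [F → . / x x], [F → . x (] }  — shift
  I1: { [F → / . b C], [F → / . x x] }  — shift
  I2: { [C' → C .] }  — accept
  I3: { [C → F . ( /], [C → F .] }  — shift, reduce
  I4: { [C → b . x f] }  — shift
  I5: { [C → x . f], [F → x . (] }  — shift
  I6: { [F → x ( .] }  — reduce
  I7: { [C → x f .] }  — reduce
  I8: { [C → b x . f] }  — shift
  I9: { [C → b x f .] }  — reduce
  I10: { [C → F ( . /] }  — shift
  I11: { [C → F ( / .] }  — reduce
  I12: { [C → . F ( /], [C → . F], [C → . b x f], [C → . x f], [F → . / b C], [F → . / x x], [F → . x (], [F → / b . C] }  — shift
  I13: { [F → / x . x] }  — shift
  I14: { [F → / x x .] }  — reduce
  I15: { [F → / b C .] }  — reduce

No state contains more than one complete item.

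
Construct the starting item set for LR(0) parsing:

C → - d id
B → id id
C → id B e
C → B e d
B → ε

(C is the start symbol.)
First, augment the grammar with C' → C
I₀ = CLOSURE({ [C' → . C] }):
  [C' → . C] has the dot before C: add [C → . - d id], [C → . id B e], [C → . B e d]
  [C → . B e d] has the dot before B: add [B → . id id], [B → .]
No further items can be added.

I₀ = { [B → . id id], [B → .], [C → . - d id], [C → . B e d], [C → . id B e], [C' → . C] }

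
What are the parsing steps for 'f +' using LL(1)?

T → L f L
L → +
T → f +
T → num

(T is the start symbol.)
Stack is shown with the top on the left.

Stack  Input  Action
--------------------
T $    f + $  output T → f +
f + $  f + $  match 'f'
+ $    + $    match '+'
$      $      accept

The string is accepted.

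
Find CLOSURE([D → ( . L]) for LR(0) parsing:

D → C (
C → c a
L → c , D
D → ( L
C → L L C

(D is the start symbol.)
To compute CLOSURE, for each item [A → α.Bβ] where B is a non-terminal, add [B → .γ] for all productions B → γ; repeat for the newly added items until nothing changes.

Start with: [D → ( . L]
  [D → ( . L] has the dot before L: add [L → . c , D]
No further items can be added.

CLOSURE = { [D → ( . L], [L → . c , D] }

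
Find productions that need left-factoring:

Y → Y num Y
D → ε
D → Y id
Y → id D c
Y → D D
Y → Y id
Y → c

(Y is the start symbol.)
Left-factoring is needed when two productions for the same non-terminal
share a common prefix on the right-hand side.

Productions for Y:
  Y → Y num Y
  Y → id D c
  Y → D D
  Y → Y id
  Y → c
Productions for D:
  D → ε
  D → Y id

Found common prefix 'Y' in productions for Y

Answer: Yes, Y has productions with common prefix 'Y'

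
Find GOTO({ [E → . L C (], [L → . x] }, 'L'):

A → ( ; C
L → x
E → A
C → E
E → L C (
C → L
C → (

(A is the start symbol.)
{ [A → . ( ; C], [C → . (], [C → . E], [C → . L], [E → . A], [E → . L C (], [E → L . C (], [L → . x] }

GOTO(I, 'L') = CLOSURE({ [A → αX.β] : [A → α.Xβ] ∈ I, X = 'L' })

Items with dot before 'L', with the dot advanced:
  [E → . L C (] → [E → L . C (]
Closure of the advanced items:
  [E → L . C (] has the dot before C: add [C → . E], [C → . L], [C → . (]
  [C → . E] has the dot before E: add [E → . A], [E → . L C (]
  [C → . L] has the dot before L: add [L → . x]
  [E → . A] has the dot before A: add [A → . ( ; C]

GOTO = { [A → . ( ; C], [C → . (], [C → . E], [C → . L], [E → . A], [E → . L C (], [E → L . C (], [L → . x] }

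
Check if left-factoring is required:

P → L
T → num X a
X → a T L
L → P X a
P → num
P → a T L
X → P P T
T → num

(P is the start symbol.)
Left-factoring is needed when two productions for the same non-terminal
share a common prefix on the right-hand side.

Productions for P:
  P → L
  P → num
  P → a T L
Productions for T:
  T → num X a
  T → num
Productions for X:
  X → a T L
  X → P P T

Found common prefix 'num' in productions for T

Answer: Yes, T has productions with common prefix 'num'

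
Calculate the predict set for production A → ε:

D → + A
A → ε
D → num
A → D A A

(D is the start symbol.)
PREDICT(A → ε) = (FIRST(RHS) \ {ε}) ∪ (FOLLOW(A) if ε ∈ FIRST(RHS), i.e. RHS ⇒* ε)
The right-hand side is ε (FIRST(ε) = { ε }), so the predict set is FOLLOW(A) = { $, '+', 'num' }
PREDICT(A → ε) = { $, '+', 'num' }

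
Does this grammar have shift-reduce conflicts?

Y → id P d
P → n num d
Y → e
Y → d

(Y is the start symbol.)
A shift-reduce conflict occurs when an LR(0) state has both:
  - a complete (reduce) item [A → α .] (dot at the end), and
  - a shift item [B → β . c γ] (dot before a terminal).

Augment with Y' → Y and build the canonical LR(0) collection (I0 = CLOSURE({[Y' → . Y]}), then GOTO on every symbol after a dot until no new states appear). It has 10 states:
  I0: { [Y → . d], [Y → . e], [Y → . id P d], [Y' → . Y] }  — shift
  I1: { [Y' → Y .] }  — accept
  I2: { [Y → d .] }  — reduce
  I3: { [Y → e .] }  — reduce
  I4: { [P → . n num d], [Y → id . P d] }  — shift
  I5: { [Y → id P . d] }  — shift
  I6: { [P → n . num d] }  — shift
  I7: { [P → n num . d] }  — shift
  I8: { [P → n num d .] }  — reduce
  I9: { [Y → id P d .] }  — reduce

No state contains both a complete item and a shift item.

Answer: No shift-reduce conflicts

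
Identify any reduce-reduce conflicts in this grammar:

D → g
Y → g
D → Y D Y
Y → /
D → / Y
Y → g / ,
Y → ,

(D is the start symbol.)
A reduce-reduce conflict occurs when an LR(0) state has two complete items [A → α .] and [B → β .] — both call for a reduction, and with no lookahead the parser cannot choose between them.

Augment with D' → D and build the canonical LR(0) collection (I0 = CLOSURE({[D' → . D]}), then GOTO on every symbol after a dot until no new states appear). It has 13 states:
  I0: { [D → . / Y], [D → . Y D Y], [D → . g], [D' → . D], [Y → . ,], [Y → . /], [Y → . g / ,], [Y → . g] }  — shift
  I1: { [Y → , .] }  — reduce
  I2: { [D → / . Y], [Y → . ,], [Y → . /], [Y → . g / ,], [Y → . g], [Y → / .] }  — shift, reduce
  I3: { [D' → D .] }  — accept
  I4: { [D → . / Y], [D → . Y D Y], [D → . g], [D → Y . D Y], [Y → . ,], [Y → . /], [Y → . g / ,], [Y → . g] }  — shift
  I5: { [D → g .], [Y → g . / ,], [Y → g .] }  — shift, 2 reduces
  I6: { [Y → g / . ,] }  — shift
  I7: { [Y → g / , .] }  — reduce
  I8: { [D → Y D . Y], [Y → . ,], [Y → . /], [Y → . g / ,], [Y → . g] }  — shift
  I9: { [Y → / .] }  — reduce
  I10: { [D → Y D Y .] }  — reduce
  I11: { [Y → g . / ,], [Y → g .] }  — shift, reduce
  I12: { [D → / Y .] }  — reduce

I5 contains complete items [D → g .], [Y → g .] — reduce-reduce conflict.

Answer: Yes — I5: [D → g .] vs [Y → g .]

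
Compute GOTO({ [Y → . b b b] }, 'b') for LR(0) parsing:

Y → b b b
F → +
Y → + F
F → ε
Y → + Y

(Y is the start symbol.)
{ [Y → b . b b] }

GOTO(I, 'b') = CLOSURE({ [A → αX.β] : [A → α.Xβ] ∈ I, X = 'b' })

Items with dot before 'b', with the dot advanced:
  [Y → . b b b] → [Y → b . b b]
Closure adds nothing (no advanced item has the dot before a non-terminal).

GOTO = { [Y → b . b b] }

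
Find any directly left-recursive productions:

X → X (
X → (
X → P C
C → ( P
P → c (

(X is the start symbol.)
Direct left recursion occurs when N → N α for some non-terminal N (the right-hand side begins with the left-hand side itself).

X → X (: LEFT RECURSIVE (starts with X)
X → (: starts with '('
X → P C: starts with P
C → ( P: starts with '('
P → c (: starts with c

The grammar has direct left recursion on: X.

Answer: Yes, X is left-recursive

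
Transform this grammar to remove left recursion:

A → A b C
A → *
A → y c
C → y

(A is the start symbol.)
A → * A'
A → y c A'
A' → b C A'
A' → ε
C → y

A is directly left-recursive. The standard transformation for
  A → A α₁ | ... | A α_m | β₁ | ... | β_n
is
  A  → β₁ A' | ... | β_n A'
  A' → α₁ A' | ... | α_m A' | ε

A → * becomes A → * A'
A → y c becomes A → y c A'
A → A b C becomes A' → b C A'
Add A' → ε

Productions for other non-terminals are unchanged:
  C → y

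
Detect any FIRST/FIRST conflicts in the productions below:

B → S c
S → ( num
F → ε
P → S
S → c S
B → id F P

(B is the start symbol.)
No FIRST/FIRST conflicts.

FIRST sets of the non-terminals at (or reachable through a nullable prefix from) the front of some alternative:
  FIRST(S) = { '(', 'c' }

Productions for B:
  B → S c: FIRST = { '(', 'c' }
  B → id F P: FIRST = { 'id' }
Productions for S:
  S → ( num: FIRST = { '(' }
  S → c S: FIRST = { 'c' }
F, P have only one production, so no FIRST/FIRST conflict is possible there.

All alternatives of each non-terminal have pairwise disjoint FIRST sets.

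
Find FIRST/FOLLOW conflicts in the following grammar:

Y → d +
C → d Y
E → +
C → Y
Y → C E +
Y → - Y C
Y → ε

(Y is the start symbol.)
A FIRST/FOLLOW conflict occurs when a non-terminal N has a nullable alternative N → β (β ⇒* ε) and another alternative N → α with FIRST(α) ∩ FOLLOW(N) ≠ ∅: on such a lookahead the parser cannot decide between expanding α and letting N vanish via β.

Nullable non-terminals: C, Y.
FIRST sets used below: FIRST(Y) = { '+', '-', 'd', ε }, FIRST(C) = { '+', '-', 'd', ε }, FIRST(E) = { '+' }

C: nullable alternative(s) C → Y; FOLLOW(C) = { $, '+', '-', 'd' }
  C → d Y: FIRST \ {ε} = { 'd' } — overlaps FOLLOW(C) on { 'd' }: CONFLICT
  C → Y: FIRST \ {ε} = { '+', '-', 'd' } — this is the only nullable alternative, skip

Y: nullable alternative(s) Y → ε; FOLLOW(Y) = { $, '+', '-', 'd' }
  Y → d +: FIRST \ {ε} = { 'd' } — overlaps FOLLOW(Y) on { 'd' }: CONFLICT
  Y → C E +: FIRST \ {ε} = { '+', '-', 'd' } — overlaps FOLLOW(Y) on { '+', '-', 'd' }: CONFLICT
  Y → - Y C: FIRST \ {ε} = { '-' } — overlaps FOLLOW(Y) on { '-' }: CONFLICT
  Y → ε: FIRST \ {ε} = { } — this is the only nullable alternative, skip

E has no nullable alternative, so no FIRST/FOLLOW check is needed there.

So the grammar has 4 FIRST/FOLLOW conflicts (marked CONFLICT above).

Answer: Yes. Y → d '+' with FOLLOW(Y) on { 'd' }; Y → C E '+' with FOLLOW(Y) on { '+', '-', 'd' }; Y → '-' Y C with FOLLOW(Y) on { '-' }; C → d Y with FOLLOW(C) on { 'd' }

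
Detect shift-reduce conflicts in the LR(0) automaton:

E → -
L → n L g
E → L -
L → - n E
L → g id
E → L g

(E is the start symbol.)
Yes — I1: [E → - .] vs [L → - . n E]

A shift-reduce conflict occurs when an LR(0) state has both:
  - a complete (reduce) item [A → α .] (dot at the end), and
  - a shift item [B → β . c γ] (dot before a terminal).

Augment with E' → E and build the canonical LR(0) collection (I0 = CLOSURE({[E' → . E]}), then GOTO on every symbol after a dot until no new states appear). It has 14 states:
  I0: { [E → . -], [E → . L -], [E → . L g], [E' → . E], [L → . - n E], [L → . g id], [L → . n L g] }  — shift
  I1: { [E → - .], [L → - . n E] }  — shift, reduce
  I2: { [E' → E .] }  — accept
  I3: { [E → L . -], [E → L . g] }  — shift
  I4: { [L → g . id] }  — shift
  I5: { [L → . - n E], [L → . g id], [L → . n L g], [L → n . L g] }  — shift
  I6: { [L → - . n E] }  — shift
  I7: { [L → n L . g] }  — shift
  I8: { [L → n L g .] }  — reduce
  I9: { [E → . -], [E → . L -], [E → . L g], [L → - n . E], [L → . - n E], [L → . g id], [L → . n L g] }  — shift
  I10: { [L → - n E .] }  — reduce
  I11: { [L → g id .] }  — reduce
  I12: { [E → L - .] }  — reduce
  I13: { [E → L g .] }  — reduce

I1 contains reduce item [E → - .] and shift item [L → - . n E] — shift-reduce conflict.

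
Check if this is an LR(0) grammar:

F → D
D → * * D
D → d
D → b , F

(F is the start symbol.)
Augment with F' → F and build the canonical LR(0) collection (I0 = CLOSURE({[F' → . F]}), then GOTO on every symbol after a dot until no new states appear). It has 10 states:
  I0: { [D → . * * D], [D → . b , F], [D → . d], [F → . D], [F' → . F] }  — shift
  I1: { [D → * . * D] }  — shift
  I2: { [F → D .] }  — reduce
  I3: { [F' → F .] }  — accept
  I4: { [D → b . , F] }  — shift
  I5: { [D → d .] }  — reduce
  I6: { [D → . * * D], [D → . b , F], [D → . d], [D → b , . F], [F → . D] }  — shift
  I7: { [D → b , F .] }  — reduce
  I8: { [D → * * . D], [D → . * * D], [D → . b , F], [D → . d] }  — shift
  I9: { [D → * * D .] }  — reduce

Every state is either a pure shift/goto state or contains exactly one complete item and nothing to shift — no conflicts. The grammar is LR(0).

Answer: Yes, the grammar is LR(0)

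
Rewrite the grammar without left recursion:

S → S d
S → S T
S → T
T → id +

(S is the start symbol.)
S is directly left-recursive. The standard transformation for
  A → A α₁ | ... | A α_m | β₁ | ... | β_n
is
  A  → β₁ A' | ... | β_n A'
  A' → α₁ A' | ... | α_m A' | ε

S → T becomes S → T S'
S → S d becomes S' → d S'
S → S T becomes S' → T S'
Add S' → ε

Productions for other non-terminals are unchanged:
  T → id +

Resulting grammar:
S → T S'
S' → d S'
S' → T S'
S' → ε
T → id +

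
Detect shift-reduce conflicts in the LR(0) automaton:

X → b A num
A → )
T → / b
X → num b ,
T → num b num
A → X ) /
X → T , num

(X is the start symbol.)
No shift-reduce conflicts

A shift-reduce conflict occurs when an LR(0) state has both:
  - a complete (reduce) item [A → α .] (dot at the end), and
  - a shift item [B → β . c γ] (dot before a terminal).

Augment with X' → X and build the canonical LR(0) collection (I0 = CLOSURE({[X' → . X]}), then GOTO on every symbol after a dot until no new states appear). It has 18 states:
  I0: { [T → . / b], [T → . num b num], [X → . T , num], [X → . b A num], [X → . num b ,], [X' → . X] }  — shift
  I1: { [T → / . b] }  — shift
  I2: { [X → T . , num] }  — shift
  I3: { [X' → X .] }  — accept
  I4: { [A → . )], [A → . X ) /], [T → . / b], [T → . num b num], [X → . T , num], [X → . b A num], [X → . num b ,], [X → b . A num] }  — shift
  I5: { [T → num . b num], [X → num . b ,] }  — shift
  I6: { [T → num b . num], [X → num b . ,] }  — shift
  I7: { [X → num b , .] }  — reduce
  I8: { [T → num b num .] }  — reduce
  I9: { [A → ) .] }  — reduce
  I10: { [X → b A . num] }  — shift
  I11: { [A → X . ) /] }  — shift
  I12: { [A → X ) . /] }  — shift
  I13: { [A → X ) / .] }  — reduce
  I14: { [X → b A num .] }  — reduce
  I15: { [X → T , . num] }  — shift
  I16: { [X → T , num .] }  — reduce
  I17: { [T → / b .] }  — reduce

No state contains both a complete item and a shift item.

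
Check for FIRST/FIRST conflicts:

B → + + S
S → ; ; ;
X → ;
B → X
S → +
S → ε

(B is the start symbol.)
No FIRST/FIRST conflicts.

A FIRST/FIRST conflict occurs when two productions N → α and N → β for the same non-terminal have FIRST(α) ∩ FIRST(β) ≠ ∅ (with ε ∈ FIRST of a nullable right-hand side, so two nullable alternatives also conflict).

FIRST sets of the non-terminals at (or reachable through a nullable prefix from) the front of some alternative:
  FIRST(X) = { ';' }

Productions for B:
  B → + + S: FIRST = { '+' }
  B → X: FIRST = { ';' }
Productions for S:
  S → ; ; ;: FIRST = { ';' }
  S → +: FIRST = { '+' }
  S → ε: FIRST = { ε }
X has only one production, so no FIRST/FIRST conflict is possible there.

All alternatives of each non-terminal have pairwise disjoint FIRST sets.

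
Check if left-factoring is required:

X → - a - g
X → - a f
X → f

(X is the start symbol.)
Yes, X has productions with common prefix '- a'

Left-factoring is needed when two productions for the same non-terminal
share a common prefix on the right-hand side.

Productions for X:
  X → - a - g
  X → - a f
  X → f

Found common prefix '- a' in productions for X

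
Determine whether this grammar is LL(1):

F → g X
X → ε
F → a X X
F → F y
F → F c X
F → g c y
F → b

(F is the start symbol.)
No. Predict set conflict for F: { 'g' }

Relevant sets:
  FIRST(F) = { 'a', 'b', 'g' }

For F:
  PREDICT(F → g X) = { 'g' }
  PREDICT(F → a X X) = { 'a' }
  PREDICT(F → F y) = { 'a', 'b', 'g' }
  PREDICT(F → F c X) = { 'a', 'b', 'g' }
  PREDICT(F → g c y) = { 'g' }
  PREDICT(F → b) = { 'b' }
X has a single production, so nothing to check there.

Conflict found: Predict set conflict for F: { 'g' }
The grammar is NOT LL(1).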